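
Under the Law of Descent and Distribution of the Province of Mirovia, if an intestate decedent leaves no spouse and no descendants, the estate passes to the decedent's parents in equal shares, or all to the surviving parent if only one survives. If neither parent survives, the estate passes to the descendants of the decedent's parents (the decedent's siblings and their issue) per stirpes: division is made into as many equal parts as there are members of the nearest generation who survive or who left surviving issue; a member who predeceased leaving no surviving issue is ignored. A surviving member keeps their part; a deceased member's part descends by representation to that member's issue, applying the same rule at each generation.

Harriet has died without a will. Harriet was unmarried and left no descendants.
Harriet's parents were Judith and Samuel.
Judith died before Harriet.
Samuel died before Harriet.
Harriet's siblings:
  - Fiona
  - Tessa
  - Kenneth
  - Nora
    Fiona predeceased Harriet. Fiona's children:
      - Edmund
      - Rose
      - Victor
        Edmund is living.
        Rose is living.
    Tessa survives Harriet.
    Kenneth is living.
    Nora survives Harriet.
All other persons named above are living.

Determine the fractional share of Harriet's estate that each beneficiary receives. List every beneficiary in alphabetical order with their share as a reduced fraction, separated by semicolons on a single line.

Edmund 1/12; Kenneth 1/4; Nora 1/4; Rose 1/12; Tessa 1/4; Victor 1/12

Neither parent survives and there are no descendants, so the estate passes to Harriet's siblings and their issue per stirpes.
The estate is divided into 4 equal shares of 1/4 among Fiona, Tessa, Kenneth, Nora.
Fiona predeceased; the 1/4 allotted to Fiona's branch passes to Fiona's issue by representation.
The 1/4 is divided into 3 equal shares of 1/12 among Edmund, Rose, Victor.
Edmund is living and takes 1/12.
Rose is living and takes 1/12.
Victor is living and takes 1/12.
Tessa is living and takes 1/4.
Kenneth is living and takes 1/4.
Nora is living and takes 1/4.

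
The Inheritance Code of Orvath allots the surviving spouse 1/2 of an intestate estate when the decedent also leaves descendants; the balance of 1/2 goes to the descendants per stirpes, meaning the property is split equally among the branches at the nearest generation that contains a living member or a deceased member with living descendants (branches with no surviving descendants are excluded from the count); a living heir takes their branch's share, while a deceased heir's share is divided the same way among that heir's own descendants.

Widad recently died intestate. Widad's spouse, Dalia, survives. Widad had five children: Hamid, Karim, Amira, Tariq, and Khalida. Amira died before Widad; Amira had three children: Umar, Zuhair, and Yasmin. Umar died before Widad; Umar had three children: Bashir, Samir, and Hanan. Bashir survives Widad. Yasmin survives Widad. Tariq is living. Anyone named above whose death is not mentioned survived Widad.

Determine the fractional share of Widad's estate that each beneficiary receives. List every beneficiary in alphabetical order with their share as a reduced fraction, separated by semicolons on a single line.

Dalia, as surviving spouse, takes 1/2.
The remaining 1/2 passes to Widad's descendants per stirpes.
The 1/2 is divided into 5 equal shares of 1/10 among Hamid, Karim, Amira, Tariq, Khalida.
Hamid is living and takes 1/10.
Karim is living and takes 1/10.
Amira predeceased; the 1/10 allotted to Amira's branch passes to Amira's issue by representation.
The 1/10 is divided into 3 equal shares of 1/30 among Umar, Zuhair, Yasmin.
Umar predeceased; the 1/30 allotted to Umar's branch passes to Umar's issue by representation.
The 1/30 is divided into 3 equal shares of 1/90 among Bashir, Samir, Hanan.
Bashir is living and takes 1/90.
Samir is living and takes 1/90.
Hanan is living and takes 1/90.
Zuhair is living and takes 1/30.
Yasmin is living and takes 1/30.
Tariq is living and takes 1/10.
Khalida is living and takes 1/10.

Bashir 1/90; Dalia 1/2; Hamid 1/10; Hanan 1/90; Karim 1/10; Khalida 1/10; Samir 1/90; Tariq 1/10; Yasmin 1/30; Zuhair 1/30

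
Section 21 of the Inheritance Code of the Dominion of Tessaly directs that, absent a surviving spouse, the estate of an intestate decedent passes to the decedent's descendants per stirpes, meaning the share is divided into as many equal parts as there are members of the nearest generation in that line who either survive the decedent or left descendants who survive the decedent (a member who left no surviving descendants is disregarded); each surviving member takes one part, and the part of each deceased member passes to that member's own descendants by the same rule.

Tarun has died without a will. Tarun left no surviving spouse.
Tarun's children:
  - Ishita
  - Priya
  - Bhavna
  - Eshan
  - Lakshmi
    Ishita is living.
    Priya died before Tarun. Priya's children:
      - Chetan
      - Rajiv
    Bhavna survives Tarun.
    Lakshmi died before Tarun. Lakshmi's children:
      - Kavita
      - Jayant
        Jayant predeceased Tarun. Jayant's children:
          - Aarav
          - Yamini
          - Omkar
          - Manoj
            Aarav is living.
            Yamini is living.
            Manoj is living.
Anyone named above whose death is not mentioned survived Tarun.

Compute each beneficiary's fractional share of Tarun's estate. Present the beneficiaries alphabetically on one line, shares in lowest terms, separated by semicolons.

There is no surviving spouse, so the entire estate passes to Tarun's descendants per stirpes.
The estate is divided into 5 equal shares of 1/5 among Ishita, Priya, Bhavna, Eshan, Lakshmi.
Ishita is living and takes 1/5.
Priya predeceased; the 1/5 allotted to Priya's branch passes to Priya's issue by representation.
The 1/5 is divided into 2 equal shares of 1/10 among Chetan, Rajiv.
Chetan is living and takes 1/10.
Rajiv is living and takes 1/10.
Bhavna is living and takes 1/5.
Eshan is living and takes 1/5.
Lakshmi predeceased; the 1/5 allotted to Lakshmi's branch passes to Lakshmi's issue by representation.
The 1/5 is divided into 2 equal shares of 1/10 among Kavita, Jayant.
Kavita is living and takes 1/10.
Jayant predeceased; the 1/10 allotted to Jayant's branch passes to Jayant's issue by representation.
The 1/10 is divided into 4 equal shares of 1/40 among Aarav, Yamini, Omkar, Manoj.
Aarav is living and takes 1/40.
Yamini is living and takes 1/40.
Omkar is living and takes 1/40.
Manoj is living and takes 1/40.

Aarav 1/40; Bhavna 1/5; Chetan 1/10; Eshan 1/5; Ishita 1/5; Kavita 1/10; Manoj 1/40; Omkar 1/40; Rajiv 1/10; Yamini 1/40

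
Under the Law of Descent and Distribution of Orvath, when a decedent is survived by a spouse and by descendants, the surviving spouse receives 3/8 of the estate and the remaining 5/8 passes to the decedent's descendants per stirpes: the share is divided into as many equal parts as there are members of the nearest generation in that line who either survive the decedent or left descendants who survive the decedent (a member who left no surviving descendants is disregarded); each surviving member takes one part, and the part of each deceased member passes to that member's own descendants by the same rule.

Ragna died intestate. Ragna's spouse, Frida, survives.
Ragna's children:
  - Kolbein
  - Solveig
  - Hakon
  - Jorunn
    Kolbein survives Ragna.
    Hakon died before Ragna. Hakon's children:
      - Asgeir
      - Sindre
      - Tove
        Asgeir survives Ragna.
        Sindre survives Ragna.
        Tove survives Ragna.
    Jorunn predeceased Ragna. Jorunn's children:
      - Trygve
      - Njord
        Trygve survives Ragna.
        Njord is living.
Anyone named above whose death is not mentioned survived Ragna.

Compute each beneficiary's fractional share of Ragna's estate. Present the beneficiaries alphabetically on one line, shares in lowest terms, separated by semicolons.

Asgeir 5/96; Frida 3/8; Kolbein 5/32; Njord 5/64; Sindre 5/96; Solveig 5/32; Tove 5/96; Trygve 5/64

Frida, as surviving spouse, takes 3/8.
The remaining 5/8 passes to Ragna's descendants per stirpes.
The 5/8 is divided into 4 equal shares of 5/32 among Kolbein, Solveig, Hakon, Jorunn.
Kolbein is living and takes 5/32.
Solveig is living and takes 5/32.
Hakon predeceased; the 5/32 allotted to Hakon's branch passes to Hakon's issue by representation.
The 5/32 is divided into 3 equal shares of 5/96 among Asgeir, Sindre, Tove.
Asgeir is living and takes 5/96.
Sindre is living and takes 5/96.
Tove is living and takes 5/96.
Jorunn predeceased; the 5/32 allotted to Jorunn's branch passes to Jorunn's issue by representation.
The 5/32 is divided into 2 equal shares of 5/64 among Trygve, Njord.
Trygve is living and takes 5/64.
Njord is living and takes 5/64.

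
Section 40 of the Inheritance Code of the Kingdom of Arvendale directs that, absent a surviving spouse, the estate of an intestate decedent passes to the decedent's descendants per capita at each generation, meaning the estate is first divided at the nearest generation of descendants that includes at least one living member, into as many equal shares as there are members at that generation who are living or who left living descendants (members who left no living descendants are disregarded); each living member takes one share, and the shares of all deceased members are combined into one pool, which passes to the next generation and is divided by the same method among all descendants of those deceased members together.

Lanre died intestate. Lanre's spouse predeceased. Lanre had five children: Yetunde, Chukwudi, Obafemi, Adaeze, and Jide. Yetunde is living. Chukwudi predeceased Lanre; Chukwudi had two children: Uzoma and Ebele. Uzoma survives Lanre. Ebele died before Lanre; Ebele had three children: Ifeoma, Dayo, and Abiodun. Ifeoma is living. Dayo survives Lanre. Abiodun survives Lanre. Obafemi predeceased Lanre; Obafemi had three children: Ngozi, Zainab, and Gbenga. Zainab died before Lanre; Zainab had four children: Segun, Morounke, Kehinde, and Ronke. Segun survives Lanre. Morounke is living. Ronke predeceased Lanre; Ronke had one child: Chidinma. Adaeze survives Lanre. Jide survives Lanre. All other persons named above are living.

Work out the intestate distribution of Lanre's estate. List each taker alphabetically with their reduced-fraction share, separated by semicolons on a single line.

There is no surviving spouse, so the entire estate passes to Lanre's descendants per capita at each generation.
At generation 1 (Yetunde, Chukwudi, Obafemi, Adaeze, Jide) there are 5 shares of (1)/5 = 1/5 each.
Living: Yetunde, Adaeze, and Jide — each takes 1/5.
Deceased: Chukwudi and Obafemi. Their combined 2/5 is pooled and carried to generation 2.
At generation 2 (Uzoma, Ebele, Ngozi, Zainab, Gbenga) there are 5 shares of (2/5)/5 = 2/25 each.
Living: Uzoma, Ngozi, and Gbenga — each takes 2/25.
Deceased: Ebele and Zainab. Their combined 4/25 is pooled and carried to generation 3.
At generation 3 (Ifeoma, Dayo, Abiodun, Segun, Morounke, Kehinde, Ronke) there are 7 shares of (4/25)/7 = 4/175 each.
Living: Ifeoma, Dayo, Abiodun, Segun, Morounke, and Kehinde — each takes 4/175.
Deceased: Ronke. That 4/175 share is carried to generation 4.
At generation 4 (Chidinma) there are 1 shares of (4/175)/1 = 4/175 each.
Living: Chidinma — each takes 4/175.

Abiodun 4/175; Adaeze 1/5; Chidinma 4/175; Dayo 4/175; Gbenga 2/25; Ifeoma 4/175; Jide 1/5; Kehinde 4/175; Morounke 4/175; Ngozi 2/25; Segun 4/175; Uzoma 2/25; Yetunde 1/5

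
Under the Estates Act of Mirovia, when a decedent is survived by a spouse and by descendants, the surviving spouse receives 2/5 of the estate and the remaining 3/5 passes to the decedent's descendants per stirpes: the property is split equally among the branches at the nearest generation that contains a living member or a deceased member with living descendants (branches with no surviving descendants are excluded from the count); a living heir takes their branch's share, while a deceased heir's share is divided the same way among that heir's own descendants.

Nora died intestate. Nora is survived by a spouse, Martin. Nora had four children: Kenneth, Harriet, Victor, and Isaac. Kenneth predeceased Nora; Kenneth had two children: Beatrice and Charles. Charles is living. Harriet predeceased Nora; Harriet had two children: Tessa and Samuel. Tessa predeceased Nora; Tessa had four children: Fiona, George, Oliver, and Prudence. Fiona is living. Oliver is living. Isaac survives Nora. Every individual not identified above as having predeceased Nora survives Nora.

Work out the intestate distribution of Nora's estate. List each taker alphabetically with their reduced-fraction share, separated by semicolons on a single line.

Beatrice 3/40; Charles 3/40; Fiona 3/160; George 3/160; Isaac 3/20; Martin 2/5; Oliver 3/160; Prudence 3/160; Samuel 3/40; Victor 3/20

Martin, as surviving spouse, takes 2/5.
The remaining 3/5 passes to Nora's descendants per stirpes.
The 3/5 is divided into 4 equal shares of 3/20 among Kenneth, Harriet, Victor, Isaac.
Kenneth predeceased; the 3/20 allotted to Kenneth's branch passes to Kenneth's issue by representation.
The 3/20 is divided into 2 equal shares of 3/40 among Beatrice, Charles.
Beatrice is living and takes 3/40.
Charles is living and takes 3/40.
Harriet predeceased; the 3/20 allotted to Harriet's branch passes to Harriet's issue by representation.
The 3/20 is divided into 2 equal shares of 3/40 among Tessa, Samuel.
Tessa predeceased; the 3/40 allotted to Tessa's branch passes to Tessa's issue by representation.
The 3/40 is divided into 4 equal shares of 3/160 among Fiona, George, Oliver, Prudence.
Fiona is living and takes 3/160.
George is living and takes 3/160.
Oliver is living and takes 3/160.
Prudence is living and takes 3/160.
Samuel is living and takes 3/40.
Victor is living and takes 3/20.
Isaac is living and takes 3/20.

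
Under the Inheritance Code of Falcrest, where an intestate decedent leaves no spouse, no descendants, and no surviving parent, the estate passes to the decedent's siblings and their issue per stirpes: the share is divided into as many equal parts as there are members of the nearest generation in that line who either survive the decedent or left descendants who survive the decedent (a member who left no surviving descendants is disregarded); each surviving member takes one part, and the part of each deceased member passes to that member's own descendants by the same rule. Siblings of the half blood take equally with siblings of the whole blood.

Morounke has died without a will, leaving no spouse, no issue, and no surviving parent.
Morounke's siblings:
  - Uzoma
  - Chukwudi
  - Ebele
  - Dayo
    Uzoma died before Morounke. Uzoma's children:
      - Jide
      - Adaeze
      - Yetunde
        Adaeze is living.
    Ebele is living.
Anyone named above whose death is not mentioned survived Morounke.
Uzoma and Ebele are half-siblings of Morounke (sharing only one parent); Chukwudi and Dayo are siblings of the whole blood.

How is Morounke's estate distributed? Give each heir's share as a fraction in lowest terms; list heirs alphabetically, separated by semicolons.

Adaeze 1/12; Chukwudi 1/4; Dayo 1/4; Ebele 1/4; Jide 1/12; Yetunde 1/12

No spouse, descendants, or parent survives, so the estate passes to Morounke's siblings per stirpes.
Half-blood and whole-blood siblings take equally under the stated rule.
The estate is divided into 4 equal shares of 1/4 among Uzoma, Chukwudi, Ebele, Dayo.
Uzoma predeceased; the 1/4 allotted to Uzoma's branch passes to Uzoma's issue by representation.
The 1/4 is divided into 3 equal shares of 1/12 among Jide, Adaeze, Yetunde.
Jide is living and takes 1/12.
Adaeze is living and takes 1/12.
Yetunde is living and takes 1/12.
Chukwudi is living and takes 1/4.
Ebele is living and takes 1/4.
Dayo is living and takes 1/4.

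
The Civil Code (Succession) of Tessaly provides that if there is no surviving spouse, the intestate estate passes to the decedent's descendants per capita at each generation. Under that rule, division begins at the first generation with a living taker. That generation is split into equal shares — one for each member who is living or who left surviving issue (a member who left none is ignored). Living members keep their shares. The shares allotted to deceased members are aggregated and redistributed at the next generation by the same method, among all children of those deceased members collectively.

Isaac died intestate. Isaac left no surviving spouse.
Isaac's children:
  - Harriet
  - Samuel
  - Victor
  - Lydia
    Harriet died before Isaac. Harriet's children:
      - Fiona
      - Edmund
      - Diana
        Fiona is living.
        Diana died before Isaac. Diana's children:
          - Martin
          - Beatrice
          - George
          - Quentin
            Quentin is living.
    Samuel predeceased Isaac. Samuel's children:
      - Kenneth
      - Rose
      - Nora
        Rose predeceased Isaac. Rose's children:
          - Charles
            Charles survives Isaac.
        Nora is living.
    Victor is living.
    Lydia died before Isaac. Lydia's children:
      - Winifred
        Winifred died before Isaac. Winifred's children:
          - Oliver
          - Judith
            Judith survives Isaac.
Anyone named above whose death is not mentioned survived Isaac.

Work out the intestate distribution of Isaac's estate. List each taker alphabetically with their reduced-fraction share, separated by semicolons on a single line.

Beatrice 9/196; Charles 9/196; Edmund 3/28; Fiona 3/28; George 9/196; Judith 9/196; Kenneth 3/28; Martin 9/196; Nora 3/28; Oliver 9/196; Quentin 9/196; Victor 1/4

There is no surviving spouse, so the entire estate passes to Isaac's descendants per capita at each generation.
At generation 1 (Harriet, Samuel, Victor, Lydia) there are 4 shares of (1)/4 = 1/4 each.
Living: Victor — each takes 1/4.
Deceased: Harriet, Samuel, and Lydia. Their combined 3/4 is pooled and carried to generation 2.
At generation 2 (Fiona, Edmund, Diana, Kenneth, Rose, Nora, Winifred) there are 7 shares of (3/4)/7 = 3/28 each.
Living: Fiona, Edmund, Kenneth, and Nora — each takes 3/28.
Deceased: Diana, Rose, and Winifred. Their combined 9/28 is pooled and carried to generation 3.
At generation 3 (Martin, Beatrice, George, Quentin, Charles, Oliver, Judith) there are 7 shares of (9/28)/7 = 9/196 each.
Living: Martin, Beatrice, George, Quentin, Charles, Oliver, and Judith — each takes 9/196.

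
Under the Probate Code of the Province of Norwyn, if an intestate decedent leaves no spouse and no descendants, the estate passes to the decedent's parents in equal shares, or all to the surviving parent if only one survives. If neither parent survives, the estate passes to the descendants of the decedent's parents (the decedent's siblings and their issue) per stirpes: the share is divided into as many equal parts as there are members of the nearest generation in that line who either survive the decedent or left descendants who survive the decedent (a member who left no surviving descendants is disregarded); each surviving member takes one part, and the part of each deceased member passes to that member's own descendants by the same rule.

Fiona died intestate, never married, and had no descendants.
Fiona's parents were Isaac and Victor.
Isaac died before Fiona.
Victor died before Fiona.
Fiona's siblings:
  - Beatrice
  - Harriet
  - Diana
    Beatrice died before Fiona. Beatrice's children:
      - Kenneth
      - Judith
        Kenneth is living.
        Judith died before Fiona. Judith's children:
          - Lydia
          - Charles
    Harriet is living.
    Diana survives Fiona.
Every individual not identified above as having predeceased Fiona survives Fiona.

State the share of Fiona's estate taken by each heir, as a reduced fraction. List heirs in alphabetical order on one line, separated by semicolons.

Charles 1/12; Diana 1/3; Harriet 1/3; Kenneth 1/6; Lydia 1/12

Neither parent survives and there are no descendants, so the estate passes to Fiona's siblings and their issue per stirpes.
The estate is divided into 3 equal shares of 1/3 among Beatrice, Harriet, Diana.
Beatrice predeceased; the 1/3 allotted to Beatrice's branch passes to Beatrice's issue by representation.
The 1/3 is divided into 2 equal shares of 1/6 among Kenneth, Judith.
Kenneth is living and takes 1/6.
Judith predeceased; the 1/6 allotted to Judith's branch passes to Judith's issue by representation.
The 1/6 is divided into 2 equal shares of 1/12 among Lydia, Charles.
Lydia is living and takes 1/12.
Charles is living and takes 1/12.
Harriet is living and takes 1/3.
Diana is living and takes 1/3.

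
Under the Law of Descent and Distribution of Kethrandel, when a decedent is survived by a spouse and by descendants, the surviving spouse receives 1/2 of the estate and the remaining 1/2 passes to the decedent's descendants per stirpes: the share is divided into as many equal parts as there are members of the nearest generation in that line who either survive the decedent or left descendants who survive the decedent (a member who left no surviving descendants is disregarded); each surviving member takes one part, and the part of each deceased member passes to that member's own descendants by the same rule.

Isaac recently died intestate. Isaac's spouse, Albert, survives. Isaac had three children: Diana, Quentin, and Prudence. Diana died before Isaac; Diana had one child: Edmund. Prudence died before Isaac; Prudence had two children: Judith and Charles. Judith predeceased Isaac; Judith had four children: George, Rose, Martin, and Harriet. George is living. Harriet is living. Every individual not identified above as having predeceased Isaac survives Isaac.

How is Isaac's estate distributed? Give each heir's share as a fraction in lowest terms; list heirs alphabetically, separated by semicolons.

Albert 1/2; Charles 1/12; Edmund 1/6; George 1/48; Harriet 1/48; Martin 1/48; Quentin 1/6; Rose 1/48

Albert, as surviving spouse, takes 1/2.
The remaining 1/2 passes to Isaac's descendants per stirpes.
The 1/2 is divided into 3 equal shares of 1/6 among Diana, Quentin, Prudence.
Diana predeceased; the 1/6 allotted to Diana's branch passes to Diana's issue by representation.
Edmund is the sole taker at this level and receives the full 1/6.
Quentin is living and takes 1/6.
Prudence predeceased; the 1/6 allotted to Prudence's branch passes to Prudence's issue by representation.
The 1/6 is divided into 2 equal shares of 1/12 among Judith, Charles.
Judith predeceased; the 1/12 allotted to Judith's branch passes to Judith's issue by representation.
The 1/12 is divided into 4 equal shares of 1/48 among George, Rose, Martin, Harriet.
George is living and takes 1/48.
Rose is living and takes 1/48.
Martin is living and takes 1/48.
Harriet is living and takes 1/48.
Charles is living and takes 1/12.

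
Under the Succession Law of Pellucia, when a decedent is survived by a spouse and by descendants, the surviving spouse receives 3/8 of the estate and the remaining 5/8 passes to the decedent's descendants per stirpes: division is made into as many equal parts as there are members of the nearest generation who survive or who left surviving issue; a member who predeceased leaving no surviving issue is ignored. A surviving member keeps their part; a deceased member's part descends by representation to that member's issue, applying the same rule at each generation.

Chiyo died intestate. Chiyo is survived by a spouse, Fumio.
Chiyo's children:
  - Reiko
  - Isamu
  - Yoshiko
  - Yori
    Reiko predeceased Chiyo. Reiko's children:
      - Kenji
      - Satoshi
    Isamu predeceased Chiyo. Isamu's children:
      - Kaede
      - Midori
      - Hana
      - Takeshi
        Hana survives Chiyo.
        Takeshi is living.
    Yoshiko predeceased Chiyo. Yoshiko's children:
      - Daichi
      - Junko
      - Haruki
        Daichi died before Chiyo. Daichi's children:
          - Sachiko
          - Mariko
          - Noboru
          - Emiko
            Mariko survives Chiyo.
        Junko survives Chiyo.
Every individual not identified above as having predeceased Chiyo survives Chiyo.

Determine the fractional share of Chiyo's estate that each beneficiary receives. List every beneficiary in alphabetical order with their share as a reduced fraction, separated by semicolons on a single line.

Fumio, as surviving spouse, takes 3/8.
The remaining 5/8 passes to Chiyo's descendants per stirpes.
The 5/8 is divided into 4 equal shares of 5/32 among Reiko, Isamu, Yoshiko, Yori.
Reiko predeceased; the 5/32 allotted to Reiko's branch passes to Reiko's issue by representation.
The 5/32 is divided into 2 equal shares of 5/64 among Kenji, Satoshi.
Kenji is living and takes 5/64.
Satoshi is living and takes 5/64.
Isamu predeceased; the 5/32 allotted to Isamu's branch passes to Isamu's issue by representation.
The 5/32 is divided into 4 equal shares of 5/128 among Kaede, Midori, Hana, Takeshi.
Kaede is living and takes 5/128.
Midori is living and takes 5/128.
Hana is living and takes 5/128.
Takeshi is living and takes 5/128.
Yoshiko predeceased; the 5/32 allotted to Yoshiko's branch passes to Yoshiko's issue by representation.
The 5/32 is divided into 3 equal shares of 5/96 among Daichi, Junko, Haruki.
Daichi predeceased; the 5/96 allotted to Daichi's branch passes to Daichi's issue by representation.
The 5/96 is divided into 4 equal shares of 5/384 among Sachiko, Mariko, Noboru, Emiko.
Sachiko is living and takes 5/384.
Mariko is living and takes 5/384.
Noboru is living and takes 5/384.
Emiko is living and takes 5/384.
Junko is living and takes 5/96.
Haruki is living and takes 5/96.
Yori is living and takes 5/32.

Emiko 5/384; Fumio 3/8; Hana 5/128; Haruki 5/96; Junko 5/96; Kaede 5/128; Kenji 5/64; Mariko 5/384; Midori 5/128; Noboru 5/384; Sachiko 5/384; Satoshi 5/64; Takeshi 5/128; Yori 5/32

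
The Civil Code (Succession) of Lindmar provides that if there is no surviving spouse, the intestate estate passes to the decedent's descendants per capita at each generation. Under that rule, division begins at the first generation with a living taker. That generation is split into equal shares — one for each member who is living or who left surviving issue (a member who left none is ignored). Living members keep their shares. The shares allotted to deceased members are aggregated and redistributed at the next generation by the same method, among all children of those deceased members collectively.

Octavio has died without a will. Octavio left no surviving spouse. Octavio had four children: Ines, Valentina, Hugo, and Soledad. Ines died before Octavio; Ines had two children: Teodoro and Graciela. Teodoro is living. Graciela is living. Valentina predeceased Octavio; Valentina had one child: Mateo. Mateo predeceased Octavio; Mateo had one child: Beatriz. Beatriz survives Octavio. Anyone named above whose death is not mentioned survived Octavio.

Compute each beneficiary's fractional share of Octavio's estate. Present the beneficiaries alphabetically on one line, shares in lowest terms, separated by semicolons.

There is no surviving spouse, so the entire estate passes to Octavio's descendants per capita at each generation.
At generation 1 (Ines, Valentina, Hugo, Soledad) there are 4 shares of (1)/4 = 1/4 each.
Living: Hugo and Soledad — each takes 1/4.
Deceased: Ines and Valentina. Their combined 1/2 is pooled and carried to generation 2.
At generation 2 (Teodoro, Graciela, Mateo) there are 3 shares of (1/2)/3 = 1/6 each.
Living: Teodoro and Graciela — each takes 1/6.
Deceased: Mateo. That 1/6 share is carried to generation 3.
At generation 3 (Beatriz) there are 1 shares of (1/6)/1 = 1/6 each.
Living: Beatriz — each takes 1/6.

Beatriz 1/6; Graciela 1/6; Hugo 1/4; Soledad 1/4; Teodoro 1/6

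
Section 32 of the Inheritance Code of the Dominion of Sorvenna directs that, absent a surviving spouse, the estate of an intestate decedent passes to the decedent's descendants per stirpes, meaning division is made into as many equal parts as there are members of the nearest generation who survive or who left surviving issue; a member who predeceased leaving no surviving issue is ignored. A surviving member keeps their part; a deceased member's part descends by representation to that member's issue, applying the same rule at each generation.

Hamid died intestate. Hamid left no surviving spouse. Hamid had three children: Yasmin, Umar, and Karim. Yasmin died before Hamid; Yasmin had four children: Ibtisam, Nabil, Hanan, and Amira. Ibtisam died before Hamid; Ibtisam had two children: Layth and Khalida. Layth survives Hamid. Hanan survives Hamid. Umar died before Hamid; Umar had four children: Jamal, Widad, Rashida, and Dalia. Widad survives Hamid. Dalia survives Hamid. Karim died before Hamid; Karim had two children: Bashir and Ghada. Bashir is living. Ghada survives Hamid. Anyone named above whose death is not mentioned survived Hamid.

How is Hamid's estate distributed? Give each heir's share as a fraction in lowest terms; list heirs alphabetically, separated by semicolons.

Amira 1/12; Bashir 1/6; Dalia 1/12; Ghada 1/6; Hanan 1/12; Jamal 1/12; Khalida 1/24; Layth 1/24; Nabil 1/12; Rashida 1/12; Widad 1/12

There is no surviving spouse, so the entire estate passes to Hamid's descendants per stirpes.
The estate is divided into 3 equal shares of 1/3 among Yasmin, Umar, Karim.
Yasmin predeceased; the 1/3 allotted to Yasmin's branch passes to Yasmin's issue by representation.
The 1/3 is divided into 4 equal shares of 1/12 among Ibtisam, Nabil, Hanan, Amira.
Ibtisam predeceased; the 1/12 allotted to Ibtisam's branch passes to Ibtisam's issue by representation.
The 1/12 is divided into 2 equal shares of 1/24 among Layth, Khalida.
Layth is living and takes 1/24.
Khalida is living and takes 1/24.
Nabil is living and takes 1/12.
Hanan is living and takes 1/12.
Amira is living and takes 1/12.
Umar predeceased; the 1/3 allotted to Umar's branch passes to Umar's issue by representation.
The 1/3 is divided into 4 equal shares of 1/12 among Jamal, Widad, Rashida, Dalia.
Jamal is living and takes 1/12.
Widad is living and takes 1/12.
Rashida is living and takes 1/12.
Dalia is living and takes 1/12.
Karim predeceased; the 1/3 allotted to Karim's branch passes to Karim's issue by representation.
The 1/3 is divided into 2 equal shares of 1/6 among Bashir, Ghada.
Bashir is living and takes 1/6.
Ghada is living and takes 1/6.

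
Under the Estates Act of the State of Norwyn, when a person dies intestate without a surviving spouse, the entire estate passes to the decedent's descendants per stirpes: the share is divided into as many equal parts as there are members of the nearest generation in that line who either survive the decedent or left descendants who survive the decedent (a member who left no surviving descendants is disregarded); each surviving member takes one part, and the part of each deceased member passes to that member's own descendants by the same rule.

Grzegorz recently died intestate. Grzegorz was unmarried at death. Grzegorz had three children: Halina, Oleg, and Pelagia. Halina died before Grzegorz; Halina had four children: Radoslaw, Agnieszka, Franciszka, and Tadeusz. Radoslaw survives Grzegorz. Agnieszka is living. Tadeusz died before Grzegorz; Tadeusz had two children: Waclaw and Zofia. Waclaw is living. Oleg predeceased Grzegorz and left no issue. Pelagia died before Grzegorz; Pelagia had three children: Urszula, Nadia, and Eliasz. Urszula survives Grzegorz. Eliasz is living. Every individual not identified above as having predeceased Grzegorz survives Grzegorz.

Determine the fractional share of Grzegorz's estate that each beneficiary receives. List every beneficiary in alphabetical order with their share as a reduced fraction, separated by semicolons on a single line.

There is no surviving spouse, so the entire estate passes to Grzegorz's descendants per stirpes.
Oleg left no surviving issue, so that branch lapses and is disregarded.
The estate is divided into 2 equal shares of 1/2 among Halina, Pelagia.
Halina predeceased; the 1/2 allotted to Halina's branch passes to Halina's issue by representation.
The 1/2 is divided into 4 equal shares of 1/8 among Radoslaw, Agnieszka, Franciszka, Tadeusz.
Radoslaw is living and takes 1/8.
Agnieszka is living and takes 1/8.
Franciszka is living and takes 1/8.
Tadeusz predeceased; the 1/8 allotted to Tadeusz's branch passes to Tadeusz's issue by representation.
The 1/8 is divided into 2 equal shares of 1/16 among Waclaw, Zofia.
Waclaw is living and takes 1/16.
Zofia is living and takes 1/16.
Pelagia predeceased; the 1/2 allotted to Pelagia's branch passes to Pelagia's issue by representation.
The 1/2 is divided into 3 equal shares of 1/6 among Urszula, Nadia, Eliasz.
Urszula is living and takes 1/6.
Nadia is living and takes 1/6.
Eliasz is living and takes 1/6.

Agnieszka 1/8; Eliasz 1/6; Franciszka 1/8; Nadia 1/6; Radoslaw 1/8; Urszula 1/6; Waclaw 1/16; Zofia 1/16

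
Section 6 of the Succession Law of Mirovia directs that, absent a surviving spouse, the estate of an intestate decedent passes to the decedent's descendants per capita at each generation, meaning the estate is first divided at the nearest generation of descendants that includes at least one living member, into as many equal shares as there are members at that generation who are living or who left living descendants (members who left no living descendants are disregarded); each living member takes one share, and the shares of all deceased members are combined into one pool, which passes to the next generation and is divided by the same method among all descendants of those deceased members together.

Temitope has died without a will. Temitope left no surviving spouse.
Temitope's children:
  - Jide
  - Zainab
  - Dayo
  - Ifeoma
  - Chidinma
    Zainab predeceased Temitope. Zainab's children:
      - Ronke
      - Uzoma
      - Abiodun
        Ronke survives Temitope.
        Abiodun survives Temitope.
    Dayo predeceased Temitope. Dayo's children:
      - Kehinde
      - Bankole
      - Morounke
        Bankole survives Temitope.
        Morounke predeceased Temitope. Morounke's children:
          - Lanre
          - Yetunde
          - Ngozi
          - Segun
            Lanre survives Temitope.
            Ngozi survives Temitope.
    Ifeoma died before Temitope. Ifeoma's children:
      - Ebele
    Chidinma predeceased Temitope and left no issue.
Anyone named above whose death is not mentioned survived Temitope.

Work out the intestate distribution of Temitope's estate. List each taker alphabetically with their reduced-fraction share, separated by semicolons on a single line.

Abiodun 3/28; Bankole 3/28; Ebele 3/28; Jide 1/4; Kehinde 3/28; Lanre 3/112; Ngozi 3/112; Ronke 3/28; Segun 3/112; Uzoma 3/28; Yetunde 3/112

There is no surviving spouse, so the entire estate passes to Temitope's descendants per capita at each generation.
At generation 1 (Jide, Zainab, Dayo, Ifeoma) there are 4 shares of (1)/4 = 1/4 each.
Living: Jide — each takes 1/4.
Deceased: Zainab, Dayo, and Ifeoma. Their combined 3/4 is pooled and carried to generation 2.
At generation 2 (Ronke, Uzoma, Abiodun, Kehinde, Bankole, Morounke, Ebele) there are 7 shares of (3/4)/7 = 3/28 each.
Living: Ronke, Uzoma, Abiodun, Kehinde, Bankole, and Ebele — each takes 3/28.
Deceased: Morounke. That 3/28 share is carried to generation 3.
At generation 3 (Lanre, Yetunde, Ngozi, Segun) there are 4 shares of (3/28)/4 = 3/112 each.
Living: Lanre, Yetunde, Ngozi, and Segun — each takes 3/112.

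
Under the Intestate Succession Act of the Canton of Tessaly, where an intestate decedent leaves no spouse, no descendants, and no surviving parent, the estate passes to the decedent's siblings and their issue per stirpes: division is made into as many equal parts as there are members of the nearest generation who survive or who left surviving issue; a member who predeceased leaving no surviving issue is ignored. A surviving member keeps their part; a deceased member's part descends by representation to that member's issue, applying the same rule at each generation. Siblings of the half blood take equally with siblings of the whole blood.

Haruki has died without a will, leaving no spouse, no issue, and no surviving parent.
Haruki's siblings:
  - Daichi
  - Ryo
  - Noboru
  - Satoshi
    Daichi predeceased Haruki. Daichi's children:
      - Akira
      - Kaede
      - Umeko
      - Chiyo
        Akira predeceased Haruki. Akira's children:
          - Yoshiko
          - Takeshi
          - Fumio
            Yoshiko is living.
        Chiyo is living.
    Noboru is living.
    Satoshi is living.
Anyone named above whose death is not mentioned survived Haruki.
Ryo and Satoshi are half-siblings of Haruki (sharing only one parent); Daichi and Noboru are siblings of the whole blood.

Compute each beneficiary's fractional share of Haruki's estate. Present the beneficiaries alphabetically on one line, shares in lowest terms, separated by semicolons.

Chiyo 1/16; Fumio 1/48; Kaede 1/16; Noboru 1/4; Ryo 1/4; Satoshi 1/4; Takeshi 1/48; Umeko 1/16; Yoshiko 1/48

No spouse, descendants, or parent survives, so the estate passes to Haruki's siblings per stirpes.
Half-blood and whole-blood siblings take equally under the stated rule.
The estate is divided into 4 equal shares of 1/4 among Daichi, Ryo, Noboru, Satoshi.
Daichi predeceased; the 1/4 allotted to Daichi's branch passes to Daichi's issue by representation.
The 1/4 is divided into 4 equal shares of 1/16 among Akira, Kaede, Umeko, Chiyo.
Akira predeceased; the 1/16 allotted to Akira's branch passes to Akira's issue by representation.
The 1/16 is divided into 3 equal shares of 1/48 among Yoshiko, Takeshi, Fumio.
Yoshiko is living and takes 1/48.
Takeshi is living and takes 1/48.
Fumio is living and takes 1/48.
Kaede is living and takes 1/16.
Umeko is living and takes 1/16.
Chiyo is living and takes 1/16.
Ryo is living and takes 1/4.
Noboru is living and takes 1/4.
Satoshi is living and takes 1/4.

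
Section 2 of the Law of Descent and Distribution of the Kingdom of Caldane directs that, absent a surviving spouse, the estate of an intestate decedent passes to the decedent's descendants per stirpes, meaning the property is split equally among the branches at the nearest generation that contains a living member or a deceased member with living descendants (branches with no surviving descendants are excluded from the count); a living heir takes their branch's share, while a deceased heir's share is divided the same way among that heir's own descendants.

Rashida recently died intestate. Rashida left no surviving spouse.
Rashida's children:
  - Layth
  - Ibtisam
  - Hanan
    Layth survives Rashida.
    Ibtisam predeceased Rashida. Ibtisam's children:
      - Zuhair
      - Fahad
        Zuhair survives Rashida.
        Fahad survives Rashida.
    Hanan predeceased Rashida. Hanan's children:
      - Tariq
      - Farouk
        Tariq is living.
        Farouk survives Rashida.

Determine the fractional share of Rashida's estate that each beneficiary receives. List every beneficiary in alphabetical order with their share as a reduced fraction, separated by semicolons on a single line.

Fahad 1/6; Farouk 1/6; Layth 1/3; Tariq 1/6; Zuhair 1/6

There is no surviving spouse, so the entire estate passes to Rashida's descendants per stirpes.
The estate is divided into 3 equal shares of 1/3 among Layth, Ibtisam, Hanan.
Layth is living and takes 1/3.
Ibtisam predeceased; the 1/3 allotted to Ibtisam's branch passes to Ibtisam's issue by representation.
The 1/3 is divided into 2 equal shares of 1/6 among Zuhair, Fahad.
Zuhair is living and takes 1/6.
Fahad is living and takes 1/6.
Hanan predeceased; the 1/3 allotted to Hanan's branch passes to Hanan's issue by representation.
The 1/3 is divided into 2 equal shares of 1/6 among Tariq, Farouk.
Tariq is living and takes 1/6.
Farouk is living and takes 1/6.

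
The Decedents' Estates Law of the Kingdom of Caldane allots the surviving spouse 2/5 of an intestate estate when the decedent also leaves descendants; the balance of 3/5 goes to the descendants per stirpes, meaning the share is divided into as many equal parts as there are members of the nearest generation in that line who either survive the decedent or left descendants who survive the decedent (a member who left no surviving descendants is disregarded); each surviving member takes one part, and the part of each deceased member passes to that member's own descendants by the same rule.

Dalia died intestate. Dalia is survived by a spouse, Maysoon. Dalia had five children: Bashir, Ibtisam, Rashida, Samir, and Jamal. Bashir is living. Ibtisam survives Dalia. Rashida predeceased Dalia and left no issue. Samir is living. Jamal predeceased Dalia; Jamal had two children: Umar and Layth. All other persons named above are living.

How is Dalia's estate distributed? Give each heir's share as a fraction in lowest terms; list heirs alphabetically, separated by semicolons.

Maysoon, as surviving spouse, takes 2/5.
The remaining 3/5 passes to Dalia's descendants per stirpes.
Rashida left no surviving issue, so that branch lapses and is disregarded.
The 3/5 is divided into 4 equal shares of 3/20 among Bashir, Ibtisam, Samir, Jamal.
Bashir is living and takes 3/20.
Ibtisam is living and takes 3/20.
Samir is living and takes 3/20.
Jamal predeceased; the 3/20 allotted to Jamal's branch passes to Jamal's issue by representation.
The 3/20 is divided into 2 equal shares of 3/40 among Umar, Layth.
Umar is living and takes 3/40.
Layth is living and takes 3/40.

Bashir 3/20; Ibtisam 3/20; Layth 3/40; Maysoon 2/5; Samir 3/20; Umar 3/40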